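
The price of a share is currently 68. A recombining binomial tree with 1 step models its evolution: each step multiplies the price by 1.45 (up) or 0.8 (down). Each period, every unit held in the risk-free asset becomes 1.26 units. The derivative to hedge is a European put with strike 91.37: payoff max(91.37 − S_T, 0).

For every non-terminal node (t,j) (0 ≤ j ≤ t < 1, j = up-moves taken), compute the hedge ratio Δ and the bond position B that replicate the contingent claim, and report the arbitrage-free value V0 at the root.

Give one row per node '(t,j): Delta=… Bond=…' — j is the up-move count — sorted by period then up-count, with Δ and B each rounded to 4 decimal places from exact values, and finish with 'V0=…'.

No-arbitrage ⇒ martingale measure with p* = (R−d)/(u−d) = 0.7077.
Terminal payoffs: V(1,0)=36.9700, V(1,1)=0.0000
(0,0): S=68.0000. Δ = (V_up−V_dn)/(S_up−S_dn) = (0.0000−36.9700)/(98.6000−54.4000) = -0.8364. V = [p*·0.0000 + (1−p*)·36.9700]/1.26 = 8.5767. B = V − Δ·S = 65.4536.
Root portfolio cost Δ·68+B reproduces V0=8.5767.

(0,0): Delta=-0.8364 Bond=65.4536
V0=8.5767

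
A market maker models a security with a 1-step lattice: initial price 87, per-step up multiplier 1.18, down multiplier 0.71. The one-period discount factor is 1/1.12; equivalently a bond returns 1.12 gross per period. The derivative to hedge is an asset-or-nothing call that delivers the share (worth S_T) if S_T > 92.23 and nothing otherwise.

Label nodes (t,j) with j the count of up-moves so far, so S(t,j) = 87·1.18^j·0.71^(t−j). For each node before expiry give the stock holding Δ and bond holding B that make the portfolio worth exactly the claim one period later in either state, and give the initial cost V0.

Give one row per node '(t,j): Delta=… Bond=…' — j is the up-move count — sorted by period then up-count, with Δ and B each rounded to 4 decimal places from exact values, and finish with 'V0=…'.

No-arbitrage ⇒ martingale measure with p* = (R−d)/(u−d) = 0.8723.
Terminal payoffs: V(1,0)=0.0000, V(1,1)=102.6600
Node (0,0) S=87.0000: V=(p*·102.6600+(1−p*)·0.0000)/1.12=79.9593; Δ=(102.6600−0.0000)/(102.6600−61.7700)=2.5106; B=V−Δ·S=-138.4662
The time-0 hedge costs 79.9593, which is the no-arbitrage price.

(0,0): Delta=2.5106 Bond=-138.4662
V0=79.9593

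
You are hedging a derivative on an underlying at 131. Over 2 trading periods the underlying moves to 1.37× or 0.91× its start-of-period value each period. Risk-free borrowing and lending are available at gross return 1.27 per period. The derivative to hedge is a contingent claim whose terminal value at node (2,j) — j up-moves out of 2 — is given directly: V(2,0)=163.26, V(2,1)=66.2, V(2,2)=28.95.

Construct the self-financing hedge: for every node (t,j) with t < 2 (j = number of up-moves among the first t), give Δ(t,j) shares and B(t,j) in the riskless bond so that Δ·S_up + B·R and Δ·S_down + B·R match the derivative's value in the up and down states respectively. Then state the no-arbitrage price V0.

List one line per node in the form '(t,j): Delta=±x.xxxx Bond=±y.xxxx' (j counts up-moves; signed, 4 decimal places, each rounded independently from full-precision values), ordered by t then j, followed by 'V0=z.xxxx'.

(0,0): Delta=-0.6566 Bond=115.7616
(1,0): Delta=-1.7700 Bond=279.7402
(1,1): Delta=-0.4512 Bond=110.1498
V0=29.7428

Since d<R<u, set p* = (R−d)/(u−d) = 0.7826; price each node as the discounted p*-expectation of its children.
Payoff layer (t=2): V(2,0)=163.2600, V(2,1)=66.2000, V(2,2)=28.9500
Node (1,0) S=119.2100: V=(p*·66.2000+(1−p*)·163.2600)/1.27=68.7402; Δ=(66.2000−163.2600)/(163.3177−108.4811)=-1.7700; B=V−Δ·S=279.7402
Node (1,1) S=179.4700: V=(p*·28.9500+(1−p*)·66.2000)/1.27=29.1715; Δ=(28.9500−66.2000)/(245.8739−163.3177)=-0.4512; B=V−Δ·S=110.1498
Node (0,0) S=131.0000: V=(p*·29.1715+(1−p*)·68.7402)/1.27=29.7428; Δ=(29.1715−68.7402)/(179.4700−119.2100)=-0.6566; B=V−Δ·S=115.7616
Check: Δ(0,0)·S0 + B(0,0) = 29.7428 = V0.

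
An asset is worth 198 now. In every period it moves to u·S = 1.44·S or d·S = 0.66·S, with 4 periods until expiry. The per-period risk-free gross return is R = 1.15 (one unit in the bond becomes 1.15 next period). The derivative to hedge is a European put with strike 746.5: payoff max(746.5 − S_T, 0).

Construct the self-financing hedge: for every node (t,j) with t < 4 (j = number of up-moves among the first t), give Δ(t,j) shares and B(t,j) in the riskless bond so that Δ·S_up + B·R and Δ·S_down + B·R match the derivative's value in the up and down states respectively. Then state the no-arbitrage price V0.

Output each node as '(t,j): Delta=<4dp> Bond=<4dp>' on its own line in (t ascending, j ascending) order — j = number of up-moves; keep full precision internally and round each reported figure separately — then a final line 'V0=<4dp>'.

(0,0): Delta=-0.8893 Bond=414.2365
(1,0): Delta=-1.0000 Bond=490.8359
(1,1): Delta=-0.8593 Bond=467.8117
(2,0): Delta=-1.0000 Bond=564.4612
(2,1): Delta=-1.0000 Bond=564.4612
(2,2): Delta=-0.8211 Bond=522.3129
(3,0): Delta=-1.0000 Bond=649.1304
(3,1): Delta=-1.0000 Bond=649.1304
(3,2): Delta=-1.0000 Bond=649.1304
(3,3): Delta=-0.7726 Bond=571.9732
V0=238.1515

Risk-neutral probability p* = (R−d)/(u−d) = (1.15−0.66)/(1.44−0.66) = 0.6282.
Terminal values V(4,·): V(4,0)=708.9300, V(4,1)=664.5291, V(4,2)=567.6545, V(4,3)=356.2916, V(4,4)=0.0000
Node (3,0) S=56.9242: V=(p*·664.5291+(1−p*)·708.9300)/1.15=592.2062; Δ=(664.5291−708.9300)/(81.9709−37.5700)=-1.0000; B=V−Δ·S=649.1304
Node (3,1) S=124.1983: V=(p*·567.6545+(1−p*)·664.5291)/1.15=524.9322; Δ=(567.6545−664.5291)/(178.8455−81.9709)=-1.0000; B=V−Δ·S=649.1304
Node (3,2) S=270.9780: V=(p*·356.2916+(1−p*)·567.6545)/1.15=378.1524; Δ=(356.2916−567.6545)/(390.2084−178.8455)=-1.0000; B=V−Δ·S=649.1304
Node (3,3) S=591.2248: V=(p*·0.0000+(1−p*)·356.2916)/1.15=115.1890; Δ=(0.0000−356.2916)/(851.3638−390.2084)=-0.7726; B=V−Δ·S=571.9732
Node (2,0) S=86.2488: V=(p*·524.9322+(1−p*)·592.2062)/1.15=478.2124; Δ=(524.9322−592.2062)/(124.1983−56.9242)=-1.0000; B=V−Δ·S=564.4612
Node (2,1) S=188.1792: V=(p*·378.1524+(1−p*)·524.9322)/1.15=376.2820; Δ=(378.1524−524.9322)/(270.9780−124.1983)=-1.0000; B=V−Δ·S=564.4612
Node (2,2) S=410.5728: V=(p*·115.1890+(1−p*)·378.1524)/1.15=185.1804; Δ=(115.1890−378.1524)/(591.2248−270.9780)=-0.8211; B=V−Δ·S=522.3129
Node (1,0) S=130.6800: V=(p*·376.2820+(1−p*)·478.2124)/1.15=360.1559; Δ=(376.2820−478.2124)/(188.1792−86.2488)=-1.0000; B=V−Δ·S=490.8359
Node (1,1) S=285.1200: V=(p*·185.1804+(1−p*)·376.2820)/1.15=222.8096; Δ=(185.1804−376.2820)/(410.5728−188.1792)=-0.8593; B=V−Δ·S=467.8117
Node (0,0) S=198.0000: V=(p*·222.8096+(1−p*)·360.1559)/1.15=238.1515; Δ=(222.8096−360.1559)/(285.1200−130.6800)=-0.8893; B=V−Δ·S=414.2365
Each (Δ,B) replicates both successor values, so the strategy is self-financing and V0 is arbitrage-free.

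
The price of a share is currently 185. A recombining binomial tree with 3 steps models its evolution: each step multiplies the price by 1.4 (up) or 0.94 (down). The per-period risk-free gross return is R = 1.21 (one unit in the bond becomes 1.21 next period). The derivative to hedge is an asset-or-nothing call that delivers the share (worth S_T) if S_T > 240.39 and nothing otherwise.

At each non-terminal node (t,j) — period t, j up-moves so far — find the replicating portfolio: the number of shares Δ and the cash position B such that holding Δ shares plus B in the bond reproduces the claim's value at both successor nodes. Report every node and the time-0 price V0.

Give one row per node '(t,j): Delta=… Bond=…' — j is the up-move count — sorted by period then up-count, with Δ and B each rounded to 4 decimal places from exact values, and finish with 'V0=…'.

Since d<R<u, set p* = (R−d)/(u−d) = 0.5870; price each node as the discounted p*-expectation of its children.
Terminal values V(3,·): V(3,0)=0.0000, V(3,1)=0.0000, V(3,2)=340.8440, V(3,3)=507.6400
  t=2,j=0: stock 163.4660 → up 228.8524 (V=0.0000), down 153.6580 (V=0.0000). Price 0.0000; hedge Δ=0.0000, bond B=0.0000.
  t=2,j=1: stock 243.4600 → up 340.8440 (V=340.8440), down 228.8524 (V=0.0000). Price 165.3393; hedge Δ=3.0435, bond B=-575.6259.
  t=2,j=2: stock 362.6000 → up 507.6400 (V=507.6400), down 340.8440 (V=340.8440). Price 362.6000; hedge Δ=1.0000, bond B=0.0000.
  t=1,j=0: stock 173.9000 → up 243.4600 (V=165.3393), down 163.4660 (V=0.0000). Price 80.2041; hedge Δ=2.0669, bond B=-279.2292.
  t=1,j=1: stock 259.0000 → up 362.6000 (V=362.6000), down 243.4600 (V=165.3393). Price 232.3329; hedge Δ=1.6557, bond B=-196.4946.
  t=0,j=0: stock 185.0000 → up 259.0000 (V=232.3329), down 173.9000 (V=80.2041). Price 140.0802; hedge Δ=1.7876, bond B=-190.6344.
Root portfolio cost Δ·185+B reproduces V0=140.0802.

(0,0): Delta=1.7876 Bond=-190.6344
(1,0): Delta=2.0669 Bond=-279.2292
(1,1): Delta=1.6557 Bond=-196.4946
(2,0): Delta=0.0000 Bond=0.0000
(2,1): Delta=3.0435 Bond=-575.6259
(2,2): Delta=1.0000 Bond=0.0000
V0=140.0802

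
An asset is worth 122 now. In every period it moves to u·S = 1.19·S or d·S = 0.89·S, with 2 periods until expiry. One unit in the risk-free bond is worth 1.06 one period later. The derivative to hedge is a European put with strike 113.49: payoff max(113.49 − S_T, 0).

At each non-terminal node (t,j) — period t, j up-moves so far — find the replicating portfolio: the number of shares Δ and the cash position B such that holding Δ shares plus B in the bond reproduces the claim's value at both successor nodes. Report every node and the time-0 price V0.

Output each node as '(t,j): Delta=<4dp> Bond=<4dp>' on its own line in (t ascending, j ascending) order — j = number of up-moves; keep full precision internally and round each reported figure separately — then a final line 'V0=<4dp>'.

(0,0): Delta=-0.1882 Bond=25.7830
(1,0): Delta=-0.5174 Bond=63.0693
(1,1): Delta=0.0000 Bond=0.0000
V0=2.8166

Since d<R<u, set p* = (R−d)/(u−d) = 0.5667; price each node as the discounted p*-expectation of its children.
Payoff layer (t=2): V(2,0)=16.8538, V(2,1)=0.0000, V(2,2)=0.0000
Node (1,0) S=108.5800: V=(p*·0.0000+(1−p*)·16.8538)/1.06=6.8899; Δ=(0.0000−16.8538)/(129.2102−96.6362)=-0.5174; B=V−Δ·S=63.0693
Node (1,1) S=145.1800: V=(p*·0.0000+(1−p*)·0.0000)/1.06=0.0000; Δ=(0.0000−0.0000)/(172.7642−129.2102)=0.0000; B=V−Δ·S=0.0000
Node (0,0) S=122.0000: V=(p*·0.0000+(1−p*)·6.8899)/1.06=2.8166; Δ=(0.0000−6.8899)/(145.1800−108.5800)=-0.1882; B=V−Δ·S=25.7830
Self-financing check: at every node Δ·S+B equals the discounted successor values.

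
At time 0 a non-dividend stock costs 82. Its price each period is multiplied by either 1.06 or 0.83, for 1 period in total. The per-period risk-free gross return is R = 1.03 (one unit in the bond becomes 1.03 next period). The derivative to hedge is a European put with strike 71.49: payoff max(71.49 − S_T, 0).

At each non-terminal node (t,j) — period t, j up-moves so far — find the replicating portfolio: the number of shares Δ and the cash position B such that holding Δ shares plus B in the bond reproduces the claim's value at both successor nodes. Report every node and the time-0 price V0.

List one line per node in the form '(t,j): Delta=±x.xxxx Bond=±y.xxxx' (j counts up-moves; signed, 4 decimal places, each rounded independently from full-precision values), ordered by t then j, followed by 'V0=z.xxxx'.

(0,0): Delta=-0.1819 Bond=15.3474
V0=0.4344

The replicating-portfolio and risk-neutral prices coincide; use p* = (1.03−0.83)/(1.06−0.83) = 0.8696 for the latter.
Terminal payoffs: V(1,0)=3.4300, V(1,1)=0.0000
(0,0): S=82.0000. Δ = (V_up−V_dn)/(S_up−S_dn) = (0.0000−3.4300)/(86.9200−68.0600) = -0.1819. V = [p*·0.0000 + (1−p*)·3.4300]/1.03 = 0.4344. B = V − Δ·S = 15.3474.
Check: Δ(0,0)·S0 + B(0,0) = 0.4344 = V0.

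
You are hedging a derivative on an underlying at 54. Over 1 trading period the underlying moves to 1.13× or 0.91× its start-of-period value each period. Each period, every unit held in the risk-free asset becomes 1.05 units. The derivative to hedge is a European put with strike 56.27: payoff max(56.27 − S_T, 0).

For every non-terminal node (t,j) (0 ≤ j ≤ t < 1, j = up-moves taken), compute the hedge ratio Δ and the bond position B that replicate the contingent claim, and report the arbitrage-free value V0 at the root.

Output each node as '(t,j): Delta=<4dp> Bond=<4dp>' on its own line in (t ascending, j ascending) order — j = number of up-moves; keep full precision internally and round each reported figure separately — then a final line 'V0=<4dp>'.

No-arbitrage ⇒ martingale measure with p* = (R−d)/(u−d) = 0.6364.
Payoff layer (t=1): V(1,0)=7.1300, V(1,1)=0.0000
Node (0,0) S=54.0000: V=(p*·0.0000+(1−p*)·7.1300)/1.05=2.4693; Δ=(0.0000−7.1300)/(61.0200−49.1400)=-0.6002; B=V−Δ·S=34.8784
Self-financing check: at every node Δ·S+B equals the discounted successor values.

(0,0): Delta=-0.6002 Bond=34.8784
V0=2.4693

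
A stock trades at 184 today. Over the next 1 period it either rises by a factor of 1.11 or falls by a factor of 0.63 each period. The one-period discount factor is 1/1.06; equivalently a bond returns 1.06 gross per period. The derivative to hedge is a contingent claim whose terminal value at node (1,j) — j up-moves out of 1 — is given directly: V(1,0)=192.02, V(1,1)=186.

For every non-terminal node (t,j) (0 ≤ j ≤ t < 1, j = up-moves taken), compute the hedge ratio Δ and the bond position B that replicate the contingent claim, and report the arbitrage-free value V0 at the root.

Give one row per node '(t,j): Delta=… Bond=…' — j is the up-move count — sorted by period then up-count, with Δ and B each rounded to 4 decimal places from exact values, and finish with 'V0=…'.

(0,0): Delta=-0.0682 Bond=188.6050
V0=176.0633

Under the risk-neutral measure, an up-move has probability p* = (R−d)/(u−d) = 0.8958 and values discount at R = 1.06.
At expiry t=1: V(1,0)=192.0200, V(1,1)=186.0000
(0,0): S=184.0000. Δ = (V_up−V_dn)/(S_up−S_dn) = (186.0000−192.0200)/(204.2400−115.9200) = -0.0682. V = [p*·186.0000 + (1−p*)·192.0200]/1.06 = 176.0633. B = V − Δ·S = 188.6050.
Self-financing check: at every node Δ·S+B equals the discounted successor values.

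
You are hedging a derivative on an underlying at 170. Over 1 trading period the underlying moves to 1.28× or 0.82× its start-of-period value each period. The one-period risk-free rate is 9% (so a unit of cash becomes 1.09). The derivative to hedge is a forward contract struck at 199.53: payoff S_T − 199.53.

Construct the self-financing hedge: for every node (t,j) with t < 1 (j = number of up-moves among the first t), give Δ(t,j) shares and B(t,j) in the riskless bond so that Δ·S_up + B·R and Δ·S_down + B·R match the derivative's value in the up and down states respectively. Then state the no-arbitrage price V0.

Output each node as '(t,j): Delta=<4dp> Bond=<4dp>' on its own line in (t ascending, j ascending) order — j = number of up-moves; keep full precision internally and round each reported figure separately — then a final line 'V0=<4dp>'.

(0,0): Delta=1.0000 Bond=-183.0550
V0=-13.0550

No-arbitrage ⇒ martingale measure with p* = (R−d)/(u−d) = 0.5870.
Terminal values V(1,·): V(1,0)=-60.1300, V(1,1)=18.0700
Node (0,0) S=170.0000: V=(p*·18.0700+(1−p*)·-60.1300)/1.09=-13.0550; Δ=(18.0700−-60.1300)/(217.6000−139.4000)=1.0000; B=V−Δ·S=-183.0550
The time-0 hedge costs -13.0550, which is the no-arbitrage price.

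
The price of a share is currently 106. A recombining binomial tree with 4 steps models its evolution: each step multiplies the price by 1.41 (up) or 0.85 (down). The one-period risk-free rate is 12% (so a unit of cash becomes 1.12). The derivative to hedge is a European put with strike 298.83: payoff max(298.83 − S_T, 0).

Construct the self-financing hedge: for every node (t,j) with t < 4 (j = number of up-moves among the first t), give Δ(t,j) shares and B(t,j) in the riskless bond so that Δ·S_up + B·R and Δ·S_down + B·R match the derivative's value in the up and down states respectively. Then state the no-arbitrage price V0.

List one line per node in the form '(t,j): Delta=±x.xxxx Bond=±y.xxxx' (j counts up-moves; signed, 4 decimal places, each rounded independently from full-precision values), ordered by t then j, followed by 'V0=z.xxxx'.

(0,0): Delta=-0.8385 Bond=176.9230
(1,0): Delta=-1.0000 Bond=212.7013
(1,1): Delta=-0.7340 Bond=182.5286
(2,0): Delta=-1.0000 Bond=238.2254
(2,1): Delta=-1.0000 Bond=238.2254
(2,2): Delta=-0.5618 Bond=168.1354
(3,0): Delta=-1.0000 Bond=266.8125
(3,1): Delta=-1.0000 Bond=266.8125
(3,2): Delta=-1.0000 Bond=266.8125
(3,3): Delta=-0.2780 Bond=103.9960
V0=88.0377

Under the risk-neutral measure, an up-move has probability p* = (R−d)/(u−d) = 0.4821 and values discount at R = 1.12.
At expiry t=4: V(4,0)=243.4973, V(4,1)=207.0429, V(4,2)=146.5714, V(4,3)=46.2598, V(4,4)=0.0000
  t=3,j=0: stock 65.0972 → up 91.7871 (V=207.0429), down 55.3327 (V=243.4973). Price 201.7152; hedge Δ=-1.0000, bond B=266.8125.
  t=3,j=1: stock 107.9848 → up 152.2586 (V=146.5714), down 91.7871 (V=207.0429). Price 158.8276; hedge Δ=-1.0000, bond B=266.8125.
  t=3,j=2: stock 179.1278 → up 252.5702 (V=46.2598), down 152.2586 (V=146.5714). Price 87.6847; hedge Δ=-1.0000, bond B=266.8125.
  t=3,j=3: stock 297.1414 → up 418.9694 (V=0.0000), down 252.5702 (V=46.2598). Price 21.3893; hedge Δ=-0.2780, bond B=103.9960.
  t=2,j=0: stock 76.5850 → up 107.9848 (V=158.8276), down 65.0972 (V=201.7152). Price 161.6404; hedge Δ=-1.0000, bond B=238.2254.
  t=2,j=1: stock 127.0410 → up 179.1278 (V=87.6847), down 107.9848 (V=158.8276). Price 111.1844; hedge Δ=-1.0000, bond B=238.2254.
  t=2,j=2: stock 210.7386 → up 297.1414 (V=21.3893), down 179.1278 (V=87.6847). Price 49.7507; hedge Δ=-0.5618, bond B=168.1354.
  t=1,j=0: stock 90.1000 → up 127.0410 (V=111.1844), down 76.5850 (V=161.6404). Price 122.6013; hedge Δ=-1.0000, bond B=212.7013.
  t=1,j=1: stock 149.4600 → up 210.7386 (V=49.7507), down 127.0410 (V=111.1844). Price 72.8256; hedge Δ=-0.7340, bond B=182.5286.
  t=0,j=0: stock 106.0000 → up 149.4600 (V=72.8256), down 90.1000 (V=122.6013). Price 88.0377; hedge Δ=-0.8385, bond B=176.9230.
Self-financing check: at every node Δ·S+B equals the discounted successor values.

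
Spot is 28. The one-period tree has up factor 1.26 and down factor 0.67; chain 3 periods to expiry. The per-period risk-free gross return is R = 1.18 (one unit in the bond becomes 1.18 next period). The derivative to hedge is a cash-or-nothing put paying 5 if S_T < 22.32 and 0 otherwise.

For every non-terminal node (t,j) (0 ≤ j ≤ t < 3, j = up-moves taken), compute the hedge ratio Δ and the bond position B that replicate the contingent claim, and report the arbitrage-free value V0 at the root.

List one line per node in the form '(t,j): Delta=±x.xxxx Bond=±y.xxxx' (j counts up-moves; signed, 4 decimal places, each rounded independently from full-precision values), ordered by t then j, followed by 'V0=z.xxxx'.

(0,0): Delta=-0.0510 Bond=1.5794
(1,0): Delta=-0.3309 Bond=7.1158
(1,1): Delta=-0.0276 Bond=1.0398
(2,0): Delta=0.0000 Bond=4.2373
(2,1): Delta=-0.3585 Bond=9.0491
(2,2): Delta=0.0000 Bond=0.0000
V0=0.1527

The replicating-portfolio and risk-neutral prices coincide; use p* = (1.18−0.67)/(1.26−0.67) = 0.8644 for the latter.
At expiry t=3: V(3,0)=5.0000, V(3,1)=5.0000, V(3,2)=0.0000, V(3,3)=0.0000
  t=2,j=0: stock 12.5692 → up 15.8372 (V=5.0000), down 8.4214 (V=5.0000). Price 4.2373; hedge Δ=0.0000, bond B=4.2373.
  t=2,j=1: stock 23.6376 → up 29.7834 (V=0.0000), down 15.8372 (V=5.0000). Price 0.5745; hedge Δ=-0.3585, bond B=9.0491.
  t=2,j=2: stock 44.4528 → up 56.0105 (V=0.0000), down 29.7834 (V=0.0000). Price 0.0000; hedge Δ=0.0000, bond B=0.0000.
  t=1,j=0: stock 18.7600 → up 23.6376 (V=0.5745), down 12.5692 (V=4.2373). Price 0.9078; hedge Δ=-0.3309, bond B=7.1158.
  t=1,j=1: stock 35.2800 → up 44.4528 (V=0.0000), down 23.6376 (V=0.5745). Price 0.0660; hedge Δ=-0.0276, bond B=1.0398.
  t=0,j=0: stock 28.0000 → up 35.2800 (V=0.0660), down 18.7600 (V=0.9078). Price 0.1527; hedge Δ=-0.0510, bond B=1.5794.
The time-0 hedge costs 0.1527, which is the no-arbitrage price.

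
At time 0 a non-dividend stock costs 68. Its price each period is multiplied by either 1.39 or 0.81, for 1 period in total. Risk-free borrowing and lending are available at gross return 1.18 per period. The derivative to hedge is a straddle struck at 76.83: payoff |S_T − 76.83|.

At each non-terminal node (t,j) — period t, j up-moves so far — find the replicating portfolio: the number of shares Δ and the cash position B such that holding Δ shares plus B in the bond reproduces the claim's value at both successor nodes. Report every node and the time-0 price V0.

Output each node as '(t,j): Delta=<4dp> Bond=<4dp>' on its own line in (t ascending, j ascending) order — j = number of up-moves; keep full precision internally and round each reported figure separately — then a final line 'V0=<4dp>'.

Since d<R<u, set p* = (R−d)/(u−d) = 0.6379; price each node as the discounted p*-expectation of its children.
At expiry t=1: V(1,0)=21.7500, V(1,1)=17.6900
Node (0,0) S=68.0000: V=(p*·17.6900+(1−p*)·21.7500)/1.18=16.2373; Δ=(17.6900−21.7500)/(94.5200−55.0800)=-0.1029; B=V−Δ·S=23.2373
Self-financing check: at every node Δ·S+B equals the discounted successor values.

(0,0): Delta=-0.1029 Bond=23.2373
V0=16.2373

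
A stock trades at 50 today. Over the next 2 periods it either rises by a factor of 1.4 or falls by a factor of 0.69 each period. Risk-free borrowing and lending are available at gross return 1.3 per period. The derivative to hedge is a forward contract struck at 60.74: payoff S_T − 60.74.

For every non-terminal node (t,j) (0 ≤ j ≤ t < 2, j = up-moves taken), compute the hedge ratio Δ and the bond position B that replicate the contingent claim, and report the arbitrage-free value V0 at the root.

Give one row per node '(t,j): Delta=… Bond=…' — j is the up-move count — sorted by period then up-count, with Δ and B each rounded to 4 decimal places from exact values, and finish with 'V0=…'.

No-arbitrage ⇒ martingale measure with p* = (R−d)/(u−d) = 0.8592.
Payoff layer (t=2): V(2,0)=-36.9350, V(2,1)=-12.4400, V(2,2)=37.2600
  t=1,j=0: stock 34.5000 → up 48.3000 (V=-12.4400), down 23.8050 (V=-36.9350). Price -12.2231; hedge Δ=1.0000, bond B=-46.7231.
  t=1,j=1: stock 70.0000 → up 98.0000 (V=37.2600), down 48.3000 (V=-12.4400). Price 23.2769; hedge Δ=1.0000, bond B=-46.7231.
  t=0,j=0: stock 50.0000 → up 70.0000 (V=23.2769), down 34.5000 (V=-12.2231). Price 14.0592; hedge Δ=1.0000, bond B=-35.9408.
Each (Δ,B) replicates both successor values, so the strategy is self-financing and V0 is arbitrage-free.

(0,0): Delta=1.0000 Bond=-35.9408
(1,0): Delta=1.0000 Bond=-46.7231
(1,1): Delta=1.0000 Bond=-46.7231
V0=14.0592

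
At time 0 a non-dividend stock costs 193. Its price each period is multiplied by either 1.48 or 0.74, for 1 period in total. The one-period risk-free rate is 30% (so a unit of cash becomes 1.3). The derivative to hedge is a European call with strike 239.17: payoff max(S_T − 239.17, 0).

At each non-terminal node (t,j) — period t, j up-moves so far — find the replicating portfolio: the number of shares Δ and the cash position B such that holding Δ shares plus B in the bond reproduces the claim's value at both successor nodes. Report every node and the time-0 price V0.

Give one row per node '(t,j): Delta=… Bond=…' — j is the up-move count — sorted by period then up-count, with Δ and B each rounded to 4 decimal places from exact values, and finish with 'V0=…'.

(0,0): Delta=0.3254 Bond=-35.7462
V0=27.0511

No-arbitrage ⇒ martingale measure with p* = (R−d)/(u−d) = 0.7568.
Payoff layer (t=1): V(1,0)=0.0000, V(1,1)=46.4700
Node (0,0) S=193.0000: V=(p*·46.4700+(1−p*)·0.0000)/1.3=27.0511; Δ=(46.4700−0.0000)/(285.6400−142.8200)=0.3254; B=V−Δ·S=-35.7462
Self-financing check: at every node Δ·S+B equals the discounted successor values.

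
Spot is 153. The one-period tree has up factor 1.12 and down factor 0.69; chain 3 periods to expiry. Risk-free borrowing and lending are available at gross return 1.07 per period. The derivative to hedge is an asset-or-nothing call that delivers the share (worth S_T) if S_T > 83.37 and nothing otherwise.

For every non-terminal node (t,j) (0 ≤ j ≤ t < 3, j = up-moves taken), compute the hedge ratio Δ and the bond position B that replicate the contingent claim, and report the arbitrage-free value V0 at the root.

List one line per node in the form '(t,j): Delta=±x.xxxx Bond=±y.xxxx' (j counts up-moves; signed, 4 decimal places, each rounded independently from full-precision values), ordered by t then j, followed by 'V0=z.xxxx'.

(0,0): Delta=1.2170 Bond=-35.6494
(1,0): Delta=2.4093 Bond=-164.0230
(1,1): Delta=1.1203 Bond=-21.5820
(2,0): Delta=0.0000 Bond=0.0000
(2,1): Delta=2.6047 Bond=-198.5973
(2,2): Delta=1.0000 Bond=0.0000
V0=150.5483

No-arbitrage ⇒ martingale measure with p* = (R−d)/(u−d) = 0.8837.
At expiry t=3: V(3,0)=0.0000, V(3,1)=0.0000, V(3,2)=132.4270, V(3,3)=214.9540
Node (2,0) S=72.8433: V=(p*·0.0000+(1−p*)·0.0000)/1.07=0.0000; Δ=(0.0000−0.0000)/(81.5845−50.2619)=0.0000; B=V−Δ·S=0.0000
Node (2,1) S=118.2384: V=(p*·132.4270+(1−p*)·0.0000)/1.07=109.3724; Δ=(132.4270−0.0000)/(132.4270−81.5845)=2.6047; B=V−Δ·S=-198.5973
Node (2,2) S=191.9232: V=(p*·214.9540+(1−p*)·132.4270)/1.07=191.9232; Δ=(214.9540−132.4270)/(214.9540−132.4270)=1.0000; B=V−Δ·S=0.0000
Node (1,0) S=105.5700: V=(p*·109.3724+(1−p*)·0.0000)/1.07=90.3315; Δ=(109.3724−0.0000)/(118.2384−72.8433)=2.4093; B=V−Δ·S=-164.0230
Node (1,1) S=171.3600: V=(p*·191.9232+(1−p*)·109.3724)/1.07=170.3965; Δ=(191.9232−109.3724)/(191.9232−118.2384)=1.1203; B=V−Δ·S=-21.5820
Node (0,0) S=153.0000: V=(p*·170.3965+(1−p*)·90.3315)/1.07=150.5483; Δ=(170.3965−90.3315)/(171.3600−105.5700)=1.2170; B=V−Δ·S=-35.6494
The time-0 hedge costs 150.5483, which is the no-arbitrage price.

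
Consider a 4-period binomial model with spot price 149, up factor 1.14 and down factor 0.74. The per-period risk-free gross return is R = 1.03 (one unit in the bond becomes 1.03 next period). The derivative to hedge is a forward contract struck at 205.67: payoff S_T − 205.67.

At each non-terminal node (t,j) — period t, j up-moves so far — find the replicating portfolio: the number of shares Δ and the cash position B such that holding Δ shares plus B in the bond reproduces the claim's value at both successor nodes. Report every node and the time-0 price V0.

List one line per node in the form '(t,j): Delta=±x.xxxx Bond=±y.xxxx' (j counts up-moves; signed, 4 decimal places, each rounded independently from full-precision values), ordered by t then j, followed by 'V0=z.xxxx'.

The replicating-portfolio and risk-neutral prices coincide; use p* = (1.03−0.74)/(1.14−0.74) = 0.7250 for the latter.
Terminal values V(4,·): V(4,0)=-160.9900, V(4,1)=-136.8387, V(4,2)=-99.6325, V(4,3)=-42.3150, V(4,4)=45.9851
  t=3,j=0: stock 60.3784 → up 68.8313 (V=-136.8387), down 44.6800 (V=-160.9900). Price -139.3012; hedge Δ=1.0000, bond B=-199.6796.
  t=3,j=1: stock 93.0153 → up 106.0375 (V=-99.6325), down 68.8313 (V=-136.8387). Price -106.6643; hedge Δ=1.0000, bond B=-199.6796.
  t=3,j=2: stock 143.2939 → up 163.3550 (V=-42.3150), down 106.0375 (V=-99.6325). Price -56.3857; hedge Δ=1.0000, bond B=-199.6796.
  t=3,j=3: stock 220.7501 → up 251.6551 (V=45.9851), down 163.3550 (V=-42.3150). Price 21.0704; hedge Δ=1.0000, bond B=-199.6796.
  t=2,j=0: stock 81.5924 → up 93.0153 (V=-106.6643), down 60.3784 (V=-139.3012). Price -112.2713; hedge Δ=1.0000, bond B=-193.8637.
  t=2,j=1: stock 125.6964 → up 143.2939 (V=-56.3857), down 93.0153 (V=-106.6643). Price -68.1673; hedge Δ=1.0000, bond B=-193.8637.
  t=2,j=2: stock 193.6404 → up 220.7501 (V=21.0704), down 143.2939 (V=-56.3857). Price -0.2233; hedge Δ=1.0000, bond B=-193.8637.
  t=1,j=0: stock 110.2600 → up 125.6964 (V=-68.1673), down 81.5924 (V=-112.2713). Price -77.9572; hedge Δ=1.0000, bond B=-188.2172.
  t=1,j=1: stock 169.8600 → up 193.6404 (V=-0.2233), down 125.6964 (V=-68.1673). Price -18.3572; hedge Δ=1.0000, bond B=-188.2172.
  t=0,j=0: stock 149.0000 → up 169.8600 (V=-18.3572), down 110.2600 (V=-77.9572). Price -33.7351; hedge Δ=1.0000, bond B=-182.7351.
Self-financing check: at every node Δ·S+B equals the discounted successor values.

(0,0): Delta=1.0000 Bond=-182.7351
(1,0): Delta=1.0000 Bond=-188.2172
(1,1): Delta=1.0000 Bond=-188.2172
(2,0): Delta=1.0000 Bond=-193.8637
(2,1): Delta=1.0000 Bond=-193.8637
(2,2): Delta=1.0000 Bond=-193.8637
(3,0): Delta=1.0000 Bond=-199.6796
(3,1): Delta=1.0000 Bond=-199.6796
(3,2): Delta=1.0000 Bond=-199.6796
(3,3): Delta=1.0000 Bond=-199.6796
V0=-33.7351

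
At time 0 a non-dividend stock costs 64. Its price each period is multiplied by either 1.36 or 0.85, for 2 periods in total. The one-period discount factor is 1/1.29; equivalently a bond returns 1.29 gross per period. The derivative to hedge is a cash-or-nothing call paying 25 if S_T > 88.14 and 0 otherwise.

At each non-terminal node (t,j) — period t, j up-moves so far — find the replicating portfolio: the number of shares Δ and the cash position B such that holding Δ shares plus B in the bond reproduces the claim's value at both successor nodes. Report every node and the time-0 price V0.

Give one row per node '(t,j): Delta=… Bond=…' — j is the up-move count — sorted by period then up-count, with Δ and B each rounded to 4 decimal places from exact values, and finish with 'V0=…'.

(0,0): Delta=0.5123 Bond=-21.6019
(1,0): Delta=0.0000 Bond=0.0000
(1,1): Delta=0.5632 Bond=-32.2997
V0=11.1822

Risk-neutral probability p* = (R−d)/(u−d) = (1.29−0.85)/(1.36−0.85) = 0.8627.
At expiry t=2: V(2,0)=0.0000, V(2,1)=0.0000, V(2,2)=25.0000
(1,0): S=54.4000. Δ = (V_up−V_dn)/(S_up−S_dn) = (0.0000−0.0000)/(73.9840−46.2400) = 0.0000. V = [p*·0.0000 + (1−p*)·0.0000]/1.29 = 0.0000. B = V − Δ·S = 0.0000.
(1,1): S=87.0400. Δ = (V_up−V_dn)/(S_up−S_dn) = (25.0000−0.0000)/(118.3744−73.9840) = 0.5632. V = [p*·25.0000 + (1−p*)·0.0000]/1.29 = 16.7199. B = V − Δ·S = -32.2997.
(0,0): S=64.0000. Δ = (V_up−V_dn)/(S_up−S_dn) = (16.7199−0.0000)/(87.0400−54.4000) = 0.5123. V = [p*·16.7199 + (1−p*)·0.0000]/1.29 = 11.1822. B = V − Δ·S = -21.6019.
Each (Δ,B) replicates both successor values, so the strategy is self-financing and V0 is arbitrage-free.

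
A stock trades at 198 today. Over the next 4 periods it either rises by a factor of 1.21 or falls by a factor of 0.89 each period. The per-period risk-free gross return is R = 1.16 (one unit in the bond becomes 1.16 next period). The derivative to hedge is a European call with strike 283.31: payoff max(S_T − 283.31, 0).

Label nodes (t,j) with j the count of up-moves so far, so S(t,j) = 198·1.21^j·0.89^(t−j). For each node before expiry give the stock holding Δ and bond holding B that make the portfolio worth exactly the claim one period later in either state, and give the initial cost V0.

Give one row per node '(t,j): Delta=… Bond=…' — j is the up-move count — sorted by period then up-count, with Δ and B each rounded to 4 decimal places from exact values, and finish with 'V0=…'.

(0,0): Delta=0.7792 Bond=-108.7888
(1,0): Delta=0.2709 Bond=-36.6275
(1,1): Delta=0.8484 Bond=-142.7815
(2,0): Delta=0.0000 Bond=0.0000
(2,1): Delta=0.3078 Bond=-50.3561
(2,2): Delta=0.9220 Bond=-186.9730
(3,0): Delta=0.0000 Bond=0.0000
(3,1): Delta=0.0000 Bond=0.0000
(3,2): Delta=0.3497 Bond=-69.2303
(3,3): Delta=1.0000 Bond=-244.2328
V0=45.4884

No-arbitrage ⇒ martingale measure with p* = (R−d)/(u−d) = 0.8437.
Payoff layer (t=4): V(4,0)=0.0000, V(4,1)=0.0000, V(4,2)=0.0000, V(4,3)=28.8745, V(4,4)=141.1206
Node (3,0) S=139.5839: V=(p*·0.0000+(1−p*)·0.0000)/1.16=0.0000; Δ=(0.0000−0.0000)/(168.8965−124.2296)=0.0000; B=V−Δ·S=0.0000
Node (3,1) S=189.7713: V=(p*·0.0000+(1−p*)·0.0000)/1.16=0.0000; Δ=(0.0000−0.0000)/(229.6233−168.8965)=0.0000; B=V−Δ·S=0.0000
Node (3,2) S=258.0037: V=(p*·28.8745+(1−p*)·0.0000)/1.16=21.0025; Δ=(28.8745−0.0000)/(312.1845−229.6233)=0.3497; B=V−Δ·S=-69.2303
Node (3,3) S=350.7691: V=(p*·141.1206+(1−p*)·28.8745)/1.16=106.5363; Δ=(141.1206−28.8745)/(424.4306−312.1845)=1.0000; B=V−Δ·S=-244.2328
Node (2,0) S=156.8358: V=(p*·0.0000+(1−p*)·0.0000)/1.16=0.0000; Δ=(0.0000−0.0000)/(189.7713−139.5839)=0.0000; B=V−Δ·S=0.0000
Node (2,1) S=213.2262: V=(p*·21.0025+(1−p*)·0.0000)/1.16=15.2766; Δ=(21.0025−0.0000)/(258.0037−189.7713)=0.3078; B=V−Δ·S=-50.3561
Node (2,2) S=289.8918: V=(p*·106.5363+(1−p*)·21.0025)/1.16=80.3204; Δ=(106.5363−21.0025)/(350.7691−258.0037)=0.9220; B=V−Δ·S=-186.9730
Node (1,0) S=176.2200: V=(p*·15.2766+(1−p*)·0.0000)/1.16=11.1117; Δ=(15.2766−0.0000)/(213.2262−156.8358)=0.2709; B=V−Δ·S=-36.6275
Node (1,1) S=239.5800: V=(p*·80.3204+(1−p*)·15.2766)/1.16=60.4804; Δ=(80.3204−15.2766)/(289.8918−213.2262)=0.8484; B=V−Δ·S=-142.7815
Node (0,0) S=198.0000: V=(p*·60.4804+(1−p*)·11.1117)/1.16=45.4884; Δ=(60.4804−11.1117)/(239.5800−176.2200)=0.7792; B=V−Δ·S=-108.7888
Each (Δ,B) replicates both successor values, so the strategy is self-financing and V0 is arbitrage-free.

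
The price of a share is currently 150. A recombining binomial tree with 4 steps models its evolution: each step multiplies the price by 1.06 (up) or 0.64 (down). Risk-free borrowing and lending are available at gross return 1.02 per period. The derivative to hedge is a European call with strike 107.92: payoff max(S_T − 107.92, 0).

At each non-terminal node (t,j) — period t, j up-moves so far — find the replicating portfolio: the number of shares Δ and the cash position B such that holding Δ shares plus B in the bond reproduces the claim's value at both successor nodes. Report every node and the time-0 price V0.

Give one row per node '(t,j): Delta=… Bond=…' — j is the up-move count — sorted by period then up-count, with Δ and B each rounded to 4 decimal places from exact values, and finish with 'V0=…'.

(0,0): Delta=0.8537 Bond=-75.9551
(1,0): Delta=0.1252 Bond=-7.5434
(1,1): Delta=0.9000 Bond=-84.8354
(2,0): Delta=0.0000 Bond=0.0000
(2,1): Delta=0.1332 Bond=-8.5042
(2,2): Delta=0.9487 Bond=-94.7455
(3,0): Delta=0.0000 Bond=0.0000
(3,1): Delta=0.0000 Bond=0.0000
(3,2): Delta=0.1417 Bond=-9.5874
(3,3): Delta=1.0000 Bond=-105.8039
V0=52.0966

Since d<R<u, set p* = (R−d)/(u−d) = 0.9048; price each node as the discounted p*-expectation of its children.
At expiry t=4: V(4,0)=0.0000, V(4,1)=0.0000, V(4,2)=0.0000, V(4,3)=6.4175, V(4,4)=81.4515
(3,0): S=39.3216. Δ = (V_up−V_dn)/(S_up−S_dn) = (0.0000−0.0000)/(41.6809−25.1658) = 0.0000. V = [p*·0.0000 + (1−p*)·0.0000]/1.02 = 0.0000. B = V − Δ·S = 0.0000.
(3,1): S=65.1264. Δ = (V_up−V_dn)/(S_up−S_dn) = (0.0000−0.0000)/(69.0340−41.6809) = 0.0000. V = [p*·0.0000 + (1−p*)·0.0000]/1.02 = 0.0000. B = V − Δ·S = 0.0000.
(3,2): S=107.8656. Δ = (V_up−V_dn)/(S_up−S_dn) = (6.4175−0.0000)/(114.3375−69.0340) = 0.1417. V = [p*·6.4175 + (1−p*)·0.0000]/1.02 = 5.6925. B = V − Δ·S = -9.5874.
(3,3): S=178.6524. Δ = (V_up−V_dn)/(S_up−S_dn) = (81.4515−6.4175)/(189.3715−114.3375) = 1.0000. V = [p*·81.4515 + (1−p*)·6.4175]/1.02 = 72.8485. B = V − Δ·S = -105.8039.
(2,0): S=61.4400. Δ = (V_up−V_dn)/(S_up−S_dn) = (0.0000−0.0000)/(65.1264−39.3216) = 0.0000. V = [p*·0.0000 + (1−p*)·0.0000]/1.02 = 0.0000. B = V − Δ·S = 0.0000.
(2,1): S=101.7600. Δ = (V_up−V_dn)/(S_up−S_dn) = (5.6925−0.0000)/(107.8656−65.1264) = 0.1332. V = [p*·5.6925 + (1−p*)·0.0000]/1.02 = 5.0494. B = V − Δ·S = -8.5042.
(2,2): S=168.5400. Δ = (V_up−V_dn)/(S_up−S_dn) = (72.8485−5.6925)/(178.6524−107.8656) = 0.9487. V = [p*·72.8485 + (1−p*)·5.6925]/1.02 = 65.1497. B = V − Δ·S = -94.7455.
(1,0): S=96.0000. Δ = (V_up−V_dn)/(S_up−S_dn) = (5.0494−0.0000)/(101.7600−61.4400) = 0.1252. V = [p*·5.0494 + (1−p*)·0.0000]/1.02 = 4.4789. B = V − Δ·S = -7.5434.
(1,1): S=159.0000. Δ = (V_up−V_dn)/(S_up−S_dn) = (65.1497−5.0494)/(168.5400−101.7600) = 0.9000. V = [p*·65.1497 + (1−p*)·5.0494]/1.02 = 58.2606. B = V − Δ·S = -84.8354.
(0,0): S=150.0000. Δ = (V_up−V_dn)/(S_up−S_dn) = (58.2606−4.4789)/(159.0000−96.0000) = 0.8537. V = [p*·58.2606 + (1−p*)·4.4789]/1.02 = 52.0966. B = V − Δ·S = -75.9551.
Root portfolio cost Δ·150+B reproduces V0=52.0966.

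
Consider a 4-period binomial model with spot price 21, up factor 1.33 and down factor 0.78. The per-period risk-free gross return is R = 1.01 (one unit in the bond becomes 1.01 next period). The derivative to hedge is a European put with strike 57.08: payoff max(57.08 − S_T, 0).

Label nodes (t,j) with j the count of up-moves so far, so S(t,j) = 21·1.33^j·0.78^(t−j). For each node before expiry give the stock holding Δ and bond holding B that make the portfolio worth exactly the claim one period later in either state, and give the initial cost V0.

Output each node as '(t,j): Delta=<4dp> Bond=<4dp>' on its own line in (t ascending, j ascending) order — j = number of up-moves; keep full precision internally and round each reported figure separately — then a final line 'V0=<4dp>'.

(0,0): Delta=-0.9470 Bond=53.9927
(1,0): Delta=-1.0000 Bond=55.4013
(1,1): Delta=-0.9037 Bond=53.3241
(2,0): Delta=-1.0000 Bond=55.9553
(2,1): Delta=-1.0000 Bond=55.9553
(2,2): Delta=-0.8251 Bond=50.9385
(3,0): Delta=-1.0000 Bond=56.5149
(3,1): Delta=-1.0000 Bond=56.5149
(3,2): Delta=-1.0000 Bond=56.5149
(3,3): Delta=-0.6824 Bond=44.3983
V0=34.1064

The replicating-portfolio and risk-neutral prices coincide; use p* = (1.01−0.78)/(1.33−0.78) = 0.4182 for the latter.
Terminal values V(4,·): V(4,0)=49.3068, V(4,1)=43.8258, V(4,2)=34.4798, V(4,3)=18.5438, V(4,4)=0.0000
  t=3,j=0: stock 9.9656 → up 13.2542 (V=43.8258), down 7.7732 (V=49.3068). Price 46.5493; hedge Δ=-1.0000, bond B=56.5149.
  t=3,j=1: stock 16.9926 → up 22.6002 (V=34.4798), down 13.2542 (V=43.8258). Price 39.5222; hedge Δ=-1.0000, bond B=56.5149.
  t=3,j=2: stock 28.9746 → up 38.5362 (V=18.5438), down 22.6002 (V=34.4798). Price 27.5403; hedge Δ=-1.0000, bond B=56.5149.
  t=3,j=3: stock 49.4054 → up 65.7092 (V=0.0000), down 38.5362 (V=18.5438). Price 10.6823; hedge Δ=-0.6824, bond B=44.3983.
  t=2,j=0: stock 12.7764 → up 16.9926 (V=39.5222), down 9.9656 (V=46.5493). Price 43.1789; hedge Δ=-1.0000, bond B=55.9553.
  t=2,j=1: stock 21.7854 → up 28.9746 (V=27.5403), down 16.9926 (V=39.5222). Price 34.1699; hedge Δ=-1.0000, bond B=55.9553.
  t=2,j=2: stock 37.1469 → up 49.4054 (V=10.6823), down 28.9746 (V=27.5403). Price 20.2877; hedge Δ=-0.8251, bond B=50.9385.
  t=1,j=0: stock 16.3800 → up 21.7854 (V=34.1699), down 12.7764 (V=43.1789). Price 39.0213; hedge Δ=-1.0000, bond B=55.4013.
  t=1,j=1: stock 27.9300 → up 37.1469 (V=20.2877), down 21.7854 (V=34.1699). Price 28.0838; hedge Δ=-0.9037, bond B=53.3241.
  t=0,j=0: stock 21.0000 → up 27.9300 (V=28.0838), down 16.3800 (V=39.0213). Price 34.1064; hedge Δ=-0.9470, bond B=53.9927.
Each (Δ,B) replicates both successor values, so the strategy is self-financing and V0 is arbitrage-free.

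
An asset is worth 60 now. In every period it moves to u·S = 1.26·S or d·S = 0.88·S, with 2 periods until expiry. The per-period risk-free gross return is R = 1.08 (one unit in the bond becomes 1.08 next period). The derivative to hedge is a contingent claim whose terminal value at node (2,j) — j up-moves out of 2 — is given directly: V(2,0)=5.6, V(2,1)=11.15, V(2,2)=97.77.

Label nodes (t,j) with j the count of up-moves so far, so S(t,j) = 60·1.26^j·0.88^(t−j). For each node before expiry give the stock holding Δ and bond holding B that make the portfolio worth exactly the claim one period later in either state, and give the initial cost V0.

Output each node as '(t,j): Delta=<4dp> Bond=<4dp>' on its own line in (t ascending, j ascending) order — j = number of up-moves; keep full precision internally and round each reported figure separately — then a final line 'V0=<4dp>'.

Under the risk-neutral measure, an up-move has probability p* = (R−d)/(u−d) = 0.5263 and values discount at R = 1.08.
At expiry t=2: V(2,0)=5.6000, V(2,1)=11.1500, V(2,2)=97.7700
Node (1,0) S=52.8000: V=(p*·11.1500+(1−p*)·5.6000)/1.08=7.8899; Δ=(11.1500−5.6000)/(66.5280−46.4640)=0.2766; B=V−Δ·S=-6.7154
Node (1,1) S=75.6000: V=(p*·97.7700+(1−p*)·11.1500)/1.08=52.5365; Δ=(97.7700−11.1500)/(95.2560−66.5280)=3.0152; B=V−Δ·S=-175.4108
Node (0,0) S=60.0000: V=(p*·52.5365+(1−p*)·7.8899)/1.08=29.0631; Δ=(52.5365−7.8899)/(75.6000−52.8000)=1.9582; B=V−Δ·S=-88.4282
Root portfolio cost Δ·60+B reproduces V0=29.0631.

(0,0): Delta=1.9582 Bond=-88.4282
(1,0): Delta=0.2766 Bond=-6.7154
(1,1): Delta=3.0152 Bond=-175.4108
V0=29.0631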